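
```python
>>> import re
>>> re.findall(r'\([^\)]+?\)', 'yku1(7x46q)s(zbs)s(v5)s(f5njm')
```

Walking the string: at [4:11] → '(7x46q)'; at [12:17] → '(zbs)'; at [18:22] → '(v5)'.
No capturing groups, so `findall` returns the 3 full match strings.

['(7x46q)', '(zbs)', '(v5)']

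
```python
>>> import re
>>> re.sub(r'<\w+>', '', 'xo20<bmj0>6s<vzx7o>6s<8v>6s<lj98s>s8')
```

Every occurrence is swapped for ''.

'xo206s6s6ss8'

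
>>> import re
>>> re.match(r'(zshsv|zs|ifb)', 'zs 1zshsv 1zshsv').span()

`re.match` only tries the pattern at the start of the string.
The match spans [0:2] → 'zs'.
Captured: group 1 = 'zs'.

(0, 2)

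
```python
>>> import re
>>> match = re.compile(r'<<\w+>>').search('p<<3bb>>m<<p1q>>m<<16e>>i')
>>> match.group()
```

'<<3bb>>'

`re.search` scans for the first position where the pattern succeeds.
The match spans [1:8] → '<<3bb>>'.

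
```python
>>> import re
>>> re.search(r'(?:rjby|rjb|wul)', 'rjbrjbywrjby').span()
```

(0, 3)

The match spans [0:3] → 'rjb'.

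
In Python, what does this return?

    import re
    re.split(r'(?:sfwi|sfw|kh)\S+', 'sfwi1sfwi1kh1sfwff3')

['', '']

Matches to split on: at [0:19] → 'sfwi1sfwi1kh1sfwff3'.
Each match becomes a cut point; 2 segments remain.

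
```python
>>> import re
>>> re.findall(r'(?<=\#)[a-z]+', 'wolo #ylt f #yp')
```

['ylt', 'yp']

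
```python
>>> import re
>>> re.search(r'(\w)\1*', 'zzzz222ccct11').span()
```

The backreference `\1` re-matches whatever the first group consumed, character for character.
The match spans [0:4] → 'zzzz'.

(0, 4)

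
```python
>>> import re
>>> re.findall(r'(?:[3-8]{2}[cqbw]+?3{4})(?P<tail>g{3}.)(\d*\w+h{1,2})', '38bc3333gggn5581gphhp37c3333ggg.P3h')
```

The pattern matches exactly 2 of a character in [3-8], then one or more of one of [cqbw] (lazy), then exactly 4 of the literal '3' (non-capturing group); then exactly 3 of the literal 'g', then any character (captured as 'tail'); then zero or more of a digit, then one or more of a word character, then 1 to 2 of a literal 'h' (captured).
Walking the string: at [0:20] match '38bc3333gggn5581gphh', groups = ('gggn', '5581gphh'); at [21:35] match '37c3333ggg.P3h', groups = ('ggg.', 'P3h').
`findall` packs the 2 group values into a tuple for every match.

[('gggn', '5581gphh'), ('ggg.', 'P3h')]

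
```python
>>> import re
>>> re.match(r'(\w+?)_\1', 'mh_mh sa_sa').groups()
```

The match spans [0:5] → 'mh_mh'.
Captured: group 1 = 'mh'.

('mh',)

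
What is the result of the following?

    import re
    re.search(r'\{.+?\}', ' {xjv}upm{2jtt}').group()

A `+?`/`*?`/`{m,n}?` starts at its minimum and grows only as far as needed for what follows to match.
The match spans [1:6] → '{xjv}'.

'{xjv}'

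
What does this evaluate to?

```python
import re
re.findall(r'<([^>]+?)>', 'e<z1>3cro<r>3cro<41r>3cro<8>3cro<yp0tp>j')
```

['z1', 'r', '41r', '8', 'yp0tp']

Matches: at [1:5] match '<z1>', group 1 = 'z1'; at [9:12] match '<r>', group 1 = 'r'; at [16:21] match '<41r>', group 1 = '41r'; at [25:28] match '<8>', group 1 = '8'; at [32:39] match '<yp0tp>', group 1 = 'yp0tp'.
With a single group, `findall` returns only what that group captured — 5 items.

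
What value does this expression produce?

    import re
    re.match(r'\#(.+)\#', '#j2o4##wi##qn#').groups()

('j2o4##wi##qn',)

The match spans [0:14] → '#j2o4##wi##qn#'.
Captured: group 1 = 'j2o4##wi##qn'.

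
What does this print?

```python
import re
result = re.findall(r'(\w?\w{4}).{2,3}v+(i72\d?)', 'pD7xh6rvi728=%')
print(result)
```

The pattern matches optionally a word character, then exactly 4 of a word character (captured); then 2 to 3 of any character, then one or more of the literal 'v'; then the literal 'i72', then optionally a digit (captured).
Scanning left to right: at [0:12] match 'pD7xh6rvi728', groups = ('pD7xh', 'i728').
2 groups means the one result is a tuple of 2 captured strings — 1 here.

[('pD7xh', 'i728')]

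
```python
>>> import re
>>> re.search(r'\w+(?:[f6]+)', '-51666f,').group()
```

This matches one or more of a word character; then one or more of one of [f6] (non-capturing group).
`search` walks the string left to right and returns the first match it finds.
The match spans [1:7] → '51666f'.

'51666f'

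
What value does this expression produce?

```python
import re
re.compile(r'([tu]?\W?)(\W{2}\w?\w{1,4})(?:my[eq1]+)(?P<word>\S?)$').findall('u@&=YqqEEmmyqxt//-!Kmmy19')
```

[('/', '-!Km', '9')]

Pattern: optionally one of [tu], then optionally a non-word character (captured); then exactly 2 of a non-word character, then optionally a word character, then 1 to 4 of a word character (captured); then the literal 'my', then one or more of one of [eq1] (non-capturing group); then optionally a non-whitespace character (captured as 'word'); then anchored at the end.
Matches: at [16:25] match '/-!Kmmy19', groups = ('/', '-!Km', '9').
Multiple groups make `findall` return tuples — one 3-tuple for the one match.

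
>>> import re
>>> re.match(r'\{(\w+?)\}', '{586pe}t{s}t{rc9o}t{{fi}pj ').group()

`match` is anchored at position 0; if the pattern doesn't fit there, it returns None.
The match spans [0:7] → '{586pe}'.
Captured: group 1 = '586pe'.

'{586pe}'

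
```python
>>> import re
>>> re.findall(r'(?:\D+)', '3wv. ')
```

['wv. ']

The pattern matches one or more of a non-digit (non-capturing group).
Walking the string: at [1:5] → 'wv. '.
`findall` yields the raw match text (1 of them) because the pattern has no groups.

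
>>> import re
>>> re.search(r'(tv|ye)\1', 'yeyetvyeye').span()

A backreference is literal: `\1` must see the identical characters the first group matched.
The match spans [0:4] → 'yeye'.

(0, 4)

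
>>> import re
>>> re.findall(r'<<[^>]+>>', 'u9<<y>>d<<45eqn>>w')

Matches: at [2:7] → '<<y>>'; at [8:17] → '<<45eqn>>'.
`findall` yields the raw match text (2 of them) because the pattern has no groups.

['<<y>>', '<<45eqn>>']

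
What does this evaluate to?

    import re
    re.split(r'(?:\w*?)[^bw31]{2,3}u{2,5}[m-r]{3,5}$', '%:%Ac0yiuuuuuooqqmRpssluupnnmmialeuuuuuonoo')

['%:%', '']

Pattern: zero or more of a word character (lazy) (non-capturing group); then 2 to 3 of any character except [bw31], then 2 to 5 of the literal 'u', then 3 to 5 of a character in [m-r]; then anchored at the end.
Matches to split on: at [3:43] → 'Ac0yiuuuuuooqqmRpssluupnnmmialeuuuuuonoo'.
The string is cut at each match, leaving 2 pieces.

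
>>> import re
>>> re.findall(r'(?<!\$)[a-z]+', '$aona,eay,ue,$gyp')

A negative assertion filters positions out without eating any characters.
Matches: at [2:5] → 'ona'; at [6:9] → 'eay'; at [10:12] → 'ue'; at [15:17] → 'yp'.
Since nothing is captured, `findall` lists the 4 matched substrings directly.

['ona', 'eay', 'ue', 'yp']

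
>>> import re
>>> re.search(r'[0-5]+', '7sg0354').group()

Pattern: one or more of a character in [0-5].
`re.search` tries every starting position until one works.
The match spans [3:7] → '0354'.

'0354'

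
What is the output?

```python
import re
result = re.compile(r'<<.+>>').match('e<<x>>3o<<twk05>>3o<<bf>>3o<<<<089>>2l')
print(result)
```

None

With `match`, the pattern is implicitly anchored at the beginning.
Here the string doesn't start with a match, so the call returns None.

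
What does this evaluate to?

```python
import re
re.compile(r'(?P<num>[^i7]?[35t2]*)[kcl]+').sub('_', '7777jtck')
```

'7777_'

The pattern matches optionally any character except [i7], then zero or more of one of [35t2] (captured as 'num'); then one or more of one of [kcl].
Matches: at [4:8] → 'jtck'.
Each match is replaced by '_'.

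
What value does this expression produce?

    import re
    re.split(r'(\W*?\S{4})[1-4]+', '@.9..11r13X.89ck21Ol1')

Lazy quantifiers expand one character at a time until the remainder of the pattern can match.
The group in the pattern means `split` returns the separators' captures alongside the pieces.

['', '@.9..', 'r13X', '.89ck', 'Ol1']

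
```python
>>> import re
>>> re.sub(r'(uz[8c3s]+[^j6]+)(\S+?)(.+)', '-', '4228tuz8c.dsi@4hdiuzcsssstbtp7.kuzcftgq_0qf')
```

'4228t-'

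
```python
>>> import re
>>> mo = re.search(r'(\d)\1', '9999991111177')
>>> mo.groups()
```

('9',)

The match spans [0:2] → '99'.
Captured: group 1 = '9'.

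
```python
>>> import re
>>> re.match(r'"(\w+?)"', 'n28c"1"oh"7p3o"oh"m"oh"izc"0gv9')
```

None

With `match`, the pattern is implicitly anchored at the beginning.
Here position 0 doesn't satisfy it, so the call returns None.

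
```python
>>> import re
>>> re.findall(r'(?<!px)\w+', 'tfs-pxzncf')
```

Because the assertion is negative and zero-width, positions next to the forbidden text are skipped.
Walking the string: at [0:3] → 'tfs'; at [4:10] → 'pxzncf'.
With no groups in the pattern, `findall` gives back each whole match — 2 here.

['tfs', 'pxzncf']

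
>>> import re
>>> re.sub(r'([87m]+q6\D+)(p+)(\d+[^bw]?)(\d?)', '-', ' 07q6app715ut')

' 0-t'

The pattern matches one or more of one of [87m], then the literal 'q6', then one or more of a non-digit (captured); then one or more of a literal 'p' (captured); then one or more of a digit, then optionally any character except [bw] (captured); then optionally a digit (captured).
Matches: at [2:12] → '7q6app715u'.
Every occurrence is swapped for '-'.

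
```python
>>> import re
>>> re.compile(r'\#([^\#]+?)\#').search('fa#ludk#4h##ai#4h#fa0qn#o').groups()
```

('ludk',)

`search` walks the string left to right and returns the first match it finds.
The match spans [2:8] → '#ludk#'.
Captured: group 1 = 'ludk'.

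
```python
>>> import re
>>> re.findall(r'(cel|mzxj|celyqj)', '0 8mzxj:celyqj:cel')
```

['mzxj', 'cel', 'cel']

Branches in `(...|...)` are attempted left-to-right; the first branch that allows the whole pattern to succeed is taken.
Walking the string: at [3:7] match 'mzxj', group 1 = 'mzxj'; at [8:11] match 'cel', group 1 = 'cel'; at [15:18] match 'cel', group 1 = 'cel'.
Because there's exactly one group, `findall` drops the full match and keeps group 1 from each hit.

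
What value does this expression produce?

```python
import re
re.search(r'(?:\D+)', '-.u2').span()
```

The match spans [0:3] → '-.u'.

(0, 3)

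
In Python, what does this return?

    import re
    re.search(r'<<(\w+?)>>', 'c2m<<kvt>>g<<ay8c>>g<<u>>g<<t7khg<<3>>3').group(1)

'kvt'

`search` walks the string left to right and returns the first match it finds.
The match spans [3:10] → '<<kvt>>'.
Captured: group 1 = 'kvt'.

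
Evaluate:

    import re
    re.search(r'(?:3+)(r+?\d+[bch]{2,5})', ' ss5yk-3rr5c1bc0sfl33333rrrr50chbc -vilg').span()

The pattern matches one or more of a literal '3' (non-capturing group); then one or more of a literal 'r' (lazy), then one or more of a digit, then 2 to 5 of one of [bch] (captured).
`search` walks the string left to right and returns the first match it finds.
The match spans [19:34] → '33333rrrr50chbc'.
Captured: group 1 = 'rrrr50chbc'.

(19, 34)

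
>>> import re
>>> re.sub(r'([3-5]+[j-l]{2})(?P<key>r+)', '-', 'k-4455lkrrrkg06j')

Each match is replaced by '-'.

'k--kg06j'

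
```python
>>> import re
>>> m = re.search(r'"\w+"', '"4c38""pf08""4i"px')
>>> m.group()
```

'"4c38"'

`re.search` tries every starting position until one works.
The match spans [0:6] → '"4c38"'.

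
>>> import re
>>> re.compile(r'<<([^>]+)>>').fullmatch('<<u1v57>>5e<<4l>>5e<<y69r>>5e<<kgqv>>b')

`re.fullmatch` is like wrapping the pattern in `^…$` (in single-line mode).
Here there's no way to consume every character, so the call returns None.

None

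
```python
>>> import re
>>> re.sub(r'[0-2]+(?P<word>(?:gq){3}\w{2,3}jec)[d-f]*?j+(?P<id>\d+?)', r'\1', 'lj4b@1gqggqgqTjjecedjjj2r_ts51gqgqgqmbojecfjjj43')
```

'lj4b@1gqggqgqTjjecedjjj2r_ts5gqgqgqmbojec3'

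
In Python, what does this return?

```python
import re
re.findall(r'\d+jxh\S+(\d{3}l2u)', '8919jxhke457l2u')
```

With a single group, `findall` returns only what that group captured — 1 item.

['457l2u']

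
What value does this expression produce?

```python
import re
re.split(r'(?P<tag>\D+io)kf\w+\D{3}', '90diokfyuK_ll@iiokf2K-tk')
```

['90', 'diokfyuK_ll@iio', '']

This matches one or more of a non-digit, then the literal 'io' (captured as 'tag'); then the literal 'kf', then one or more of a word character, then exactly 3 of a non-digit.
Matches to split on: at [2:24] → 'diokfyuK_ll@iiokf2K-tk'.
`re.split` interleaves the captured-group text with the surrounding fragments.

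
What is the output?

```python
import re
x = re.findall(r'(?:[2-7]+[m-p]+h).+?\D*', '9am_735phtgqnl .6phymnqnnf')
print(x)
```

['735phtgqnl .', '6phymnqnnf']

The pattern matches one or more of a character in [2-7], then one or more of a character in [m-p], then the literal 'h' (non-capturing group); then one or more of any character (lazy), then zero or more of a non-digit.
Scanning left to right: at [4:16] → '735phtgqnl .'; at [16:26] → '6phymnqnnf'.
Since nothing is captured, `findall` lists the 2 matched substrings directly.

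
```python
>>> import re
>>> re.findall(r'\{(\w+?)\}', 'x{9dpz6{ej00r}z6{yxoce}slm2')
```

['ej00r', 'yxoce']

Matches: at [7:14] match '{ej00r}', group 1 = 'ej00r'; at [16:23] match '{yxoce}', group 1 = 'yxoce'.
Because there's exactly one group, `findall` drops the full match and keeps group 1 from each hit.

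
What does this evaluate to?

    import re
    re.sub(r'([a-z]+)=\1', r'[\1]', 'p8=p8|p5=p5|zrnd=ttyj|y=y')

A backreference is literal: `\1` must see the identical characters the first group matched.
Matches: at [22:25] → 'y=y'.
The replacement refers to a captured group, so each match is rewritten using its own captured text.

'p8=p8|p5=p5|zrnd=ttyj|[y]'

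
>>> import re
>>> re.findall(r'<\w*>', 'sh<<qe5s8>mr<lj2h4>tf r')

Since nothing is captured, `findall` lists the 2 matched substrings directly.

['<qe5s8>', '<lj2h4>']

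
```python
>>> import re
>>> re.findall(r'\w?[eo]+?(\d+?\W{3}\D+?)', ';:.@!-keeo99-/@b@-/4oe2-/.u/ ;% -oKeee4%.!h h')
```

The pattern matches optionally a word character, then one or more of one of [eo] (lazy); then one or more of a digit (lazy), then exactly 3 of a non-word character, then one or more of a non-digit (lazy) (captured).
`findall` collects group 1 from each match (3 total).

['99-/@b', '2-/.u', '4%.!h']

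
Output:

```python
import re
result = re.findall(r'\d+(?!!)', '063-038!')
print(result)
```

Because the assertion is negative and zero-width, positions next to the forbidden text are skipped.
Matches: at [0:3] → '063'; at [4:6] → '03'.
`findall` yields the raw match text (2 of them) because the pattern has no groups.

['063', '03']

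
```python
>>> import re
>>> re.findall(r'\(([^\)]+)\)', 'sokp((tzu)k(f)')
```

['(tzu', 'f']

`findall` collects group 1 from each match (2 total).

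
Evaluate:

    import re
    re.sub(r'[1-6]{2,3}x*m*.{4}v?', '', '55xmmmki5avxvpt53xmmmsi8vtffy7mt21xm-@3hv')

'xvpttffy7mt'

`sub` substitutes '' at each match site.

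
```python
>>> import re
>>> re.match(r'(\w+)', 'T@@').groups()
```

Pattern: one or more of a word character (captured).
`re.match` won't scan ahead — the pattern has to work from the very first character.
The match spans [0:1] → 'T'.
Captured: group 1 = 'T'.

('T',)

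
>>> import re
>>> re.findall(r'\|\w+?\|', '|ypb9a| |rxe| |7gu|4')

['|ypb9a|', '|rxe|', '|7gu|']

No capturing groups, so `findall` returns the 3 full match strings.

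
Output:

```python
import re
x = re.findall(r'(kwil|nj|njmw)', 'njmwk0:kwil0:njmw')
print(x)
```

['nj', 'kwil', 'nj']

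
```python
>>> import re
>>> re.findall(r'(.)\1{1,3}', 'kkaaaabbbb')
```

['k', 'a', 'b']

After group 1 captures some text, `\1` only succeeds where that same text appears again.
Matches: at [0:2] match 'kk', group 1 = 'k'; at [2:6] match 'aaaa', group 1 = 'a'; at [6:10] match 'bbbb', group 1 = 'b'.
`findall` collects group 1 from each match (3 total).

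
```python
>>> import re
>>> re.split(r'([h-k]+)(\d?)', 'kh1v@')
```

This matches one or more of a character in [h-k] (captured); then optionally a digit (captured).
Matches to split on: at [0:3] → 'kh1'.
With a capturing group present, the delimiter's captured portion is kept in the result list.

['', 'kh', '1', 'v@']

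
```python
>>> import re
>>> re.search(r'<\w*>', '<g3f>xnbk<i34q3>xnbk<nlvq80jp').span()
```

(0, 5)

`re.search` scans for the first position where the pattern succeeds.
The match spans [0:5] → '<g3f>'.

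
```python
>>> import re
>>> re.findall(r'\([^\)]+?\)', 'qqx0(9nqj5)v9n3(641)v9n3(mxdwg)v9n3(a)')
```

['(9nqj5)', '(641)', '(mxdwg)', '(a)']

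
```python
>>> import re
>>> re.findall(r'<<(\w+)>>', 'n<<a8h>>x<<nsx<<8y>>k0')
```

['a8h', '8y']

With a single group, `findall` returns only what that group captured — 2 items.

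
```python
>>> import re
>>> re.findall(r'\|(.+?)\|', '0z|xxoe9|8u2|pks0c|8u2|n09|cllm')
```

With the lazy modifier that quantifier settles for the fewest repetitions that let the rest of the pattern succeed (the atoms after it are unaffected and can still be greedy).
Walking the string: at [2:9] match '|xxoe9|', group 1 = 'xxoe9'; at [12:19] match '|pks0c|', group 1 = 'pks0c'; at [22:27] match '|n09|', group 1 = 'n09'.
One capturing group, so `findall` returns just the captured substring from each match — 3 in all.

['xxoe9', 'pks0c', 'n09']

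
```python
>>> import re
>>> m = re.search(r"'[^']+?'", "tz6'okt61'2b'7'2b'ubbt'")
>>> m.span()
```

`search` walks the string left to right and returns the first match it finds.
The match spans [3:10] → "'okt61'".

(3, 10)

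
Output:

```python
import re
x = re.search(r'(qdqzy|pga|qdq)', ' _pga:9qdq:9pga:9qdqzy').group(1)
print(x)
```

pga

`re.search` scans for the first position where the pattern succeeds.
The match spans [2:5] → 'pga'.
Captured: group 1 = 'pga'.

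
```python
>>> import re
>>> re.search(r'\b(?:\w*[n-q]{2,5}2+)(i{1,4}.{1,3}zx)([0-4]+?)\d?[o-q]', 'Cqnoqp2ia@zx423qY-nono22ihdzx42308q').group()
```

'Cqnoqp2ia@zx423q'

The match spans [0:16] → 'Cqnoqp2ia@zx423q'.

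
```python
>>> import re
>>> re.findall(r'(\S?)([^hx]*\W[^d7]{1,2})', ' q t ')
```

[('', ' q t ')]

The pattern matches optionally a non-whitespace character (captured); then zero or more of any character except [hx], then a non-word character, then 1 to 2 of any character except [d7] (captured).
Walking the string: at [0:5] match ' q t ', groups = ('', ' q t ').
With 2 capturing groups, `findall` returns a 2-tuple per match.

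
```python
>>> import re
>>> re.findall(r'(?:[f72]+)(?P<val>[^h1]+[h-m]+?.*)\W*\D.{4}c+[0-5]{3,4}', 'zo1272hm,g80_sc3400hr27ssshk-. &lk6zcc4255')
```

['2hm,g80_sc3400hr27ssshk-. &']

Pattern: one or more of one of [f72] (non-capturing group); then one or more of any character except [h1], then one or more of a character in [h-m] (lazy), then zero or more of any character (captured as 'val'); then zero or more of a non-word character, then a non-digit, then exactly 4 of any character; then one or more of a literal 'c', then 3 to 4 of a character in [0-5].
Matches: at [3:42] match '272hm,g80_sc3400hr27ssshk-. &lk6zcc4255', group 1 = '2hm,g80_sc3400hr27ssshk-. &'.
One capturing group, so `findall` returns just the captured substring from the one match — 1 in all.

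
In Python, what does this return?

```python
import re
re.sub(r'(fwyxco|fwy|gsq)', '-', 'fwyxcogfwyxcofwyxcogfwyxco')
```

'-g--g-'

Alternation tries branches left to right and keeps the first one that lets the overall match succeed at that position.
Matches: at [0:6] → 'fwyxco'; at [7:13] → 'fwyxco'; at [13:19] → 'fwyxco'; at [20:26] → 'fwyxco'.
`sub` substitutes '-' at each match site.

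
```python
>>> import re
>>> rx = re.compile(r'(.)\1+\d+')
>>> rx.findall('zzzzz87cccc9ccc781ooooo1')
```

['z', 'c', 'c', 'o']

A backreference is literal: `\1` must see the identical characters the first group matched.
`findall` collects group 1 from each match (4 total).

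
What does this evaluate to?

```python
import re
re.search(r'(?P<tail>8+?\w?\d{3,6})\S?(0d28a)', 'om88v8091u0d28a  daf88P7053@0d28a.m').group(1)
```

The match spans [2:15] → '88v8091u0d28a'.
Captured: group 1 = '88v8091', group 2 = '0d28a'.

'88v8091'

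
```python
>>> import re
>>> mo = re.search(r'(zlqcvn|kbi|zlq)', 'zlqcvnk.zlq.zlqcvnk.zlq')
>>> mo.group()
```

'zlqcvn'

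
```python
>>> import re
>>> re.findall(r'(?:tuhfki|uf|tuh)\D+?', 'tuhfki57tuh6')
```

Scanning left to right: at [0:4] → 'tuhf'.
`findall` yields the raw match text (1 of them) because the pattern has no groups.

['tuhf']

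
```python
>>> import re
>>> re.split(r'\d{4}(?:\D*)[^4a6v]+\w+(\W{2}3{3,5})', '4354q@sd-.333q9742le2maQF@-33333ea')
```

['', '@-33333', 'ea']

Pattern: exactly 4 of a digit; then zero or more of a non-digit (non-capturing group); then one or more of any character except [4a6v]; then one or more of a word character; then exactly 2 of a non-word character, then 3 to 5 of a literal '3' (captured).
Matches to split on: at [0:32] → '4354q@sd-.333q9742le2maQF@-33333'.
The group in the pattern means `split` returns the separators' captures alongside the pieces.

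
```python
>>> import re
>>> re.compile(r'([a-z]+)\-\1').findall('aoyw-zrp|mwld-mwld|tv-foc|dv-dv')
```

['mwld', 'dv']

`\1` is not a pattern — it's the concrete string captured by group 1, re-applied verbatim.
Because there's exactly one group, `findall` drops the full match and keeps group 1 from each hit.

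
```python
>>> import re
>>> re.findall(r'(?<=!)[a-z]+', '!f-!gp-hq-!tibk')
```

['f', 'gp', 'tibk']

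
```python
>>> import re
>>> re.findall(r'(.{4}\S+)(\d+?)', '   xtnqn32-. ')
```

[('   xtnqn3', '2')]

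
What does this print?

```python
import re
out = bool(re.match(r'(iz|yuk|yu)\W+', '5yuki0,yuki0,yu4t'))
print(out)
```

With `match`, the pattern is implicitly anchored at the beginning.
Here position 0 doesn't satisfy it, so the call returns None, and `bool(None)` is False.

False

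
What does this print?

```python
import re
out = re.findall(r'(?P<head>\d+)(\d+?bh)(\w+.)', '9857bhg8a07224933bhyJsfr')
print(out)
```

This matches one or more of a digit (captured as 'head'); then one or more of a digit (lazy), then the literal 'bh' (captured); then one or more of a word character, then any character (captured).
Walking the string: at [0:24] match '9857bhg8a07224933bhyJsfr', groups = ('985', '7bh', 'g8a07224933bhyJsfr').
`findall` packs the 3 group values into a tuple for every match.

[('985', '7bh', 'g8a07224933bhyJsfr')]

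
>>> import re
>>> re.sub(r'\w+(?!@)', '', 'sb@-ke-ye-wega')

The negative lookaround is zero-width — it rules out positions where the adjacent text would match, without consuming anything.
Matches: at [0:1] → 's'; at [4:6] → 'ke'; at [7:9] → 'ye'; at [10:14] → 'wega'.
Each match is replaced by ''.

'b@---'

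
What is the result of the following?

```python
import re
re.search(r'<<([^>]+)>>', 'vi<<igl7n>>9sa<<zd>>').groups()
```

('igl7n',)

`re.search` scans for the first position where the pattern succeeds.
The match spans [2:11] → '<<igl7n>>'.
Captured: group 1 = 'igl7n'.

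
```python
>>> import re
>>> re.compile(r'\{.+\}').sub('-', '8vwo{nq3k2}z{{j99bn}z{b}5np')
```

'8vwo-5np'

Matches: at [4:24] → '{nq3k2}z{{j99bn}z{b}'.
`sub` substitutes '-' at each match site.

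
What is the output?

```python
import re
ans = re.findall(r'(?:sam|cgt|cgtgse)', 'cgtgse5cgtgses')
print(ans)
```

['cgt', 'cgt']

Branches in `(...|...)` are attempted left-to-right; the first branch that allows the whole pattern to succeed is taken.
Walking the string: at [0:3] → 'cgt'; at [7:10] → 'cgt'.
`findall` yields the raw match text (2 of them) because the pattern has no groups.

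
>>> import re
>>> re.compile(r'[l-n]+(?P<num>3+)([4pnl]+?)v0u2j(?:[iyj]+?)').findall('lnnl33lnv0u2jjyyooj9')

[('33', 'ln')]

Pattern: one or more of a character in [l-n]; then one or more of a literal '3' (captured as 'num'); then one or more of one of [4pnl] (lazy) (captured); then the literal 'v0', then the literal 'u2j'; then one or more of one of [iyj] (lazy) (non-capturing group).
Walking the string: at [0:14] match 'lnnl33lnv0u2jj', groups = ('33', 'ln').
Multiple groups make `findall` return tuples — one 2-tuple for the one match.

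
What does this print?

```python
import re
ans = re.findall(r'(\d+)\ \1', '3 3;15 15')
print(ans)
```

['3', '15']

`\1` has to match the exact text group 1 already captured.
With a single group, `findall` returns only what that group captured — 2 items.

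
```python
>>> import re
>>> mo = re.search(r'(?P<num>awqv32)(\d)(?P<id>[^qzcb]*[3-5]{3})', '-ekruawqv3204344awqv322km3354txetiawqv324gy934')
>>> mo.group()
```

The match spans [5:16] → 'awqv3204344'.

'awqv3204344'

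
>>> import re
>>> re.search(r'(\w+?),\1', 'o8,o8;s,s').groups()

The match spans [0:5] → 'o8,o8'.
Captured: group 1 = 'o8'.

('o8',)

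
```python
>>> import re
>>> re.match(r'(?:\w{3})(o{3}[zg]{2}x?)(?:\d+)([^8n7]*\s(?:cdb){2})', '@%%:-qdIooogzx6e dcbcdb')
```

`re.match` only tries the pattern at the start of the string.
Here position 0 doesn't satisfy it, so the call returns None.

None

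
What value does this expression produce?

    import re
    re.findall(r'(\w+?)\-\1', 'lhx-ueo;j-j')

The backreference `\1` re-matches whatever the first group consumed, character for character.
Matches: at [8:11] match 'j-j', group 1 = 'j'.
Because there's exactly one group, `findall` drops the full match and keeps group 1 from the one hit.

['j']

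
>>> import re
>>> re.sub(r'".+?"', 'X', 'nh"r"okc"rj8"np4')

'nhXokcXnp4'

Lazy quantifiers expand one character at a time until the remainder of the pattern can match.
Every occurrence is swapped for 'X'.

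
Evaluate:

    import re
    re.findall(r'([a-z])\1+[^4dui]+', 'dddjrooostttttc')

A backreference is literal: `\1` must see the identical characters the first group matched.
Scanning left to right: at [0:15] match 'dddjrooostttttc', group 1 = 'd'.
`findall` collects group 1 from the one match (1 total).

['d']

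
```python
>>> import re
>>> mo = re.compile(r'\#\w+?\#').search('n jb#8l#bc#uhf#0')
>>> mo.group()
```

'#8l#'

`re.search` scans for the first position where the pattern succeeds.
The match spans [4:8] → '#8l#'.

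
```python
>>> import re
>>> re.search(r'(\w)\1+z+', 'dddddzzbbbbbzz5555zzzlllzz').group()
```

'dddddzz'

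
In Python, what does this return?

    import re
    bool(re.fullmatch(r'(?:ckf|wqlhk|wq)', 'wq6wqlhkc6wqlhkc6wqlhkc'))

False

`re.fullmatch` is like wrapping the pattern in `^…$` (in single-line mode).
Here the pattern can't cover the whole string, so the call returns None, and `bool(None)` is False.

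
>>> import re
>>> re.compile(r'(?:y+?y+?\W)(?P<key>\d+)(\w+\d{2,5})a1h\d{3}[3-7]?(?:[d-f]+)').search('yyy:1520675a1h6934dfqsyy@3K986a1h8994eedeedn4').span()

(0, 20)

The pattern matches one or more of a literal 'y' (lazy), then one or more of a literal 'y' (lazy), then a non-word character (non-capturing group); then one or more of a digit (captured as 'key'); then one or more of a word character, then 2 to 5 of a digit (captured); then the literal 'a1h', then exactly 3 of a digit, then optionally a character in [3-7]; then one or more of a character in [d-f] (non-capturing group).
The match spans [0:20] → 'yyy:1520675a1h6934df'.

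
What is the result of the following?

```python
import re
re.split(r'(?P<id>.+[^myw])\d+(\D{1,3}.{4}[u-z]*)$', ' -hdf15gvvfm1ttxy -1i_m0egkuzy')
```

The pattern matches one or more of any character, then any character except [myw] (captured as 'id'); then one or more of a digit; then 1 to 3 of a non-digit, then exactly 4 of any character, then zero or more of a character in [u-z] (captured); then anchored at the end.
Matches to split on: at [0:30] → ' -hdf15gvvfm1ttxy -1i_m0egkuzy'.
`re.split` interleaves the captured-group text with the surrounding fragments.

['', ' -hdf15gvvfm1ttxy -', 'i_m0egkuzy', '']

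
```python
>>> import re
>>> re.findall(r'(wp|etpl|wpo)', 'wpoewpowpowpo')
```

Alternation isn't longest-match — the leftmost alternative that fits at this position is chosen.
With a single group, `findall` returns only what that group captured — 4 items.

['wp', 'wp', 'wp', 'wp']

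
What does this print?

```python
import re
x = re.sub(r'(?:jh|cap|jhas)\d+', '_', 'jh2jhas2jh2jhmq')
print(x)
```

___jhmq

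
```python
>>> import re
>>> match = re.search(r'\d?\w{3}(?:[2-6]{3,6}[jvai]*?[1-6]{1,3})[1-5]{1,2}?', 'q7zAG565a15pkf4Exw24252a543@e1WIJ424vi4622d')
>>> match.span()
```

Pattern: optionally a digit, then exactly 3 of a word character; then 3 to 6 of a character in [2-6], then zero or more of one of [jvai] (lazy), then 1 to 3 of a character in [1-6] (non-capturing group); then 1 to 2 of a character in [1-5] (lazy).
`search` walks the string left to right and returns the first match it finds.
The match spans [1:11] → '7zAG565a15'.

(1, 11)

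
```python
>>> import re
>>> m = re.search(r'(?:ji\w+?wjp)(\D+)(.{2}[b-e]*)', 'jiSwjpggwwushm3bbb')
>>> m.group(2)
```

'3bbb'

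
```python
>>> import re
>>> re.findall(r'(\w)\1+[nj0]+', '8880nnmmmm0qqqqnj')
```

['8', 'm', 'q']

The backreference `\1` re-matches whatever the first group consumed, character for character.
Scanning left to right: at [0:6] match '8880nn', group 1 = '8'; at [6:11] match 'mmmm0', group 1 = 'm'; at [11:17] match 'qqqqnj', group 1 = 'q'.
One capturing group, so `findall` returns just the captured substring from each match — 3 in all.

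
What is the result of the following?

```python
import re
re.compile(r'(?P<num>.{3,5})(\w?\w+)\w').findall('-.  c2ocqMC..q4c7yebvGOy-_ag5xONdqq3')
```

[('-.  c', '2ocqM'), ('..q4c', '7yebvGO'), ('-_ag5', 'xONdqq')]

Pattern: 3 to 5 of any character (captured as 'num'); then optionally a word character, then one or more of a word character (captured); then a word character.
Multiple groups make `findall` return tuples — one 2-tuple for each match.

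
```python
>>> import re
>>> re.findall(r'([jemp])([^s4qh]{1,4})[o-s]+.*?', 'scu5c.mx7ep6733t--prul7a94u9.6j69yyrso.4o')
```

A non-greedy quantifier consumes as few characters as it can — just enough that the remainder of the pattern still matches from where it stops; whatever follows it matches normally.
2 groups means each result is a tuple of 2 captured strings — 2 here.

[('m', 'x7e'), ('j', '69yy')]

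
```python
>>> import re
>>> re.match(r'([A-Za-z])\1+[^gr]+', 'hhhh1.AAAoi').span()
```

(0, 11)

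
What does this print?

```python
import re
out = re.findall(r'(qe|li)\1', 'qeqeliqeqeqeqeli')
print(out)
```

`\1` has to match the exact text group 1 already captured.
Walking the string: at [0:4] match 'qeqe', group 1 = 'qe'; at [6:10] match 'qeqe', group 1 = 'qe'; at [10:14] match 'qeqe', group 1 = 'qe'.
With a single group, `findall` returns only what that group captured — 3 items.

['qe', 'qe', 'qe']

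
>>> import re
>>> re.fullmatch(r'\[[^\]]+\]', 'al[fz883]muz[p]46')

None

`re.fullmatch` requires the pattern to consume the entire string.
Here the string isn't matched end-to-end, so the call returns None.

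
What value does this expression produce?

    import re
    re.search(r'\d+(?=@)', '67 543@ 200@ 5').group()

The positive lookaround only admits positions where the adjacent text matches; those characters stay outside the span.
The match spans [3:6] → '543'.

'543'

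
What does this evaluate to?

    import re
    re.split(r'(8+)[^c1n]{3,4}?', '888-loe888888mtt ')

['', '888', 'e', '888888', ' ']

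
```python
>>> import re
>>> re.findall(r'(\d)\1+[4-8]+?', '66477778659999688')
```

['6', '7', '9']

After group 1 captures some text, `\1` only succeeds where that same text appears again.
Walking the string: at [0:3] match '664', group 1 = '6'; at [3:8] match '77778', group 1 = '7'; at [10:15] match '99996', group 1 = '9'.
`findall` collects group 1 from each match (3 total).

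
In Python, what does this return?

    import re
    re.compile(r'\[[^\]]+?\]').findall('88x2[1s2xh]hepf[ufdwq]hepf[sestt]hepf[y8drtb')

['[1s2xh]', '[ufdwq]', '[sestt]']

Scanning left to right: at [4:11] → '[1s2xh]'; at [15:22] → '[ufdwq]'; at [26:33] → '[sestt]'.
Since nothing is captured, `findall` lists the 3 matched substrings directly.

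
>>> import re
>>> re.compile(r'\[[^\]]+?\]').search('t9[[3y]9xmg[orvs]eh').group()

'[[3y]'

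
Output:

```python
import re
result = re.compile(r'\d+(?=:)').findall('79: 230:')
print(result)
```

['79', '230']

Because the assertion is zero-width, the text it checks is not consumed and won't appear in the result.
Matches: at [0:2] → '79'; at [4:7] → '230'.
Since nothing is captured, `findall` lists the 2 matched substrings directly.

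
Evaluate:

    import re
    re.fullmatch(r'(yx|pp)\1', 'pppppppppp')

None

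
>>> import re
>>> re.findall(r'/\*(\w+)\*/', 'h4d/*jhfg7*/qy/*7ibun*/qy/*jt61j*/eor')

['jhfg7', '7ibun', 'jt61j']

Walking the string: at [3:12] match '/*jhfg7*/', group 1 = 'jhfg7'; at [14:23] match '/*7ibun*/', group 1 = '7ibun'; at [25:34] match '/*jt61j*/', group 1 = 'jt61j'.
`findall` collects group 1 from each match (3 total).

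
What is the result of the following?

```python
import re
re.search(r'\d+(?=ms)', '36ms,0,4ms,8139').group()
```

'36'

The lookaround is zero-width — it requires the adjacent text to match without consuming it, so the asserted text isn't part of the match.
The match spans [0:2] → '36'.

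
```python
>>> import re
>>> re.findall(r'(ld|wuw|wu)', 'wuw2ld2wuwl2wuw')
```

['wuw', 'ld', 'wuw', 'wuw']

`|` is ordered: at each position the engine commits to the first alternative that works.
Matches: at [0:3] match 'wuw', group 1 = 'wuw'; at [4:6] match 'ld', group 1 = 'ld'; at [7:10] match 'wuw', group 1 = 'wuw'; at [12:15] match 'wuw', group 1 = 'wuw'.
Because there's exactly one group, `findall` drops the full match and keeps group 1 from each hit.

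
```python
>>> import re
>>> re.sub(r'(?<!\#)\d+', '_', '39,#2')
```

'_,#2'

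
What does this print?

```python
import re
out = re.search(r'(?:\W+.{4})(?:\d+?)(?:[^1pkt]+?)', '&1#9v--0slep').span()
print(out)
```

(2, 9)

The `?` after the quantifier makes it lazy — it takes as little as possible before letting the rest of the pattern try.
The match spans [2:9] → '#9v--0s'.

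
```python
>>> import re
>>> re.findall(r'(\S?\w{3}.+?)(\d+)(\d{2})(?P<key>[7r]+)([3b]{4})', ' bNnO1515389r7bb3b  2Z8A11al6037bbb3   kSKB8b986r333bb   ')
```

A `+?`/`*?`/`{m,n}?` starts at its minimum and grows only as far as needed for what follows to match.
`findall` packs the 5 group values into a tuple for every match.

[('bNnO1', '5153', '89', 'r7', 'bb3b'), ('2Z8A11al', '6', '03', '7', 'bbb3'), ('kSKB8b', '9', '86', 'r', '333b')]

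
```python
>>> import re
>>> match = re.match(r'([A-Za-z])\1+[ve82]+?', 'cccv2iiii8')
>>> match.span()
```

(0, 4)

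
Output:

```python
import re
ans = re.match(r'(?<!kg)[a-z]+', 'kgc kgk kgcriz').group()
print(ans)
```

Because the assertion is negative and zero-width, positions next to the forbidden text are skipped.
`re.match` only tries the pattern at the start of the string.
The match spans [0:3] → 'kgc'.

kgc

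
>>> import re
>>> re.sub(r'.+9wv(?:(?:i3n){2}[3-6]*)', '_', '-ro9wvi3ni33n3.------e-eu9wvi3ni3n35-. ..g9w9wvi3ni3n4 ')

Pattern: one or more of any character; then the literal '9', then the literal 'wv'; then the literal 'i3n' repeated 2 times, then zero or more of a character in [3-6] (non-capturing group).
Matches: at [0:54] → '-ro9wvi3ni33n3.------e-eu9wvi3ni3n35-. ..g9w9wvi3ni3n4'.
Each match is replaced by '_'.

'_ '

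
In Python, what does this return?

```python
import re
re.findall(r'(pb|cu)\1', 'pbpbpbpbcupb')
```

`\1` is not a pattern — it's the concrete string captured by group 1, re-applied verbatim.
One capturing group, so `findall` returns just the captured substring from each match — 2 in all.

['pb', 'pb']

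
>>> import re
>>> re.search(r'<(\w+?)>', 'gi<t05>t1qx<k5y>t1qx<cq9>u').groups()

The match spans [2:7] → '<t05>'.
Captured: group 1 = 't05'.

('t05',)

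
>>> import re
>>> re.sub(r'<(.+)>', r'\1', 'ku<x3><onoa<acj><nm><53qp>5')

The replacement refers to a captured group, so each match is rewritten using its own captured text.

'kux3><onoa<acj><nm><53qp5'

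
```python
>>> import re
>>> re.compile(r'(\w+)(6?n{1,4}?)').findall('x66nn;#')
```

`findall` packs the 2 group values into a tuple for every match.

[('x66n', 'n')]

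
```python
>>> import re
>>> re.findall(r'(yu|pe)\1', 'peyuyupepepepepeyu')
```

['yu', 'pe', 'pe']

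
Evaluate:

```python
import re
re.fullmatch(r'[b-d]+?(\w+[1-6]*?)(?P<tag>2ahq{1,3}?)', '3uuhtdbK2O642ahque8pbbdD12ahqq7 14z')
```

Pattern: one or more of a character in [b-d] (lazy); then one or more of a word character, then zero or more of a character in [1-6] (lazy) (captured); then the literal '2', then the literal 'ah', then 1 to 3 of a literal 'q' (lazy) (captured as 'tag').
`fullmatch` succeeds only if the pattern covers the string from start to end.
Here the string isn't matched end-to-end, so the call returns None.

None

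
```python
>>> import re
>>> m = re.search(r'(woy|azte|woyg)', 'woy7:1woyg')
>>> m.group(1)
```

`re.search` scans for the first position where the pattern succeeds.
The match spans [0:3] → 'woy'.
Captured: group 1 = 'woy'.

'woy'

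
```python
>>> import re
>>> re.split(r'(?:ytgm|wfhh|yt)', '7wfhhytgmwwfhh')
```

['7', '', 'w', '']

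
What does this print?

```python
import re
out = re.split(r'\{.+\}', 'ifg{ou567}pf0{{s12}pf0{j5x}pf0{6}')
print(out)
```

['ifg', '']

Matches to split on: at [3:33] → '{ou567}pf0{{s12}pf0{j5x}pf0{6}'.
Splitting on the pattern gives 2 pieces.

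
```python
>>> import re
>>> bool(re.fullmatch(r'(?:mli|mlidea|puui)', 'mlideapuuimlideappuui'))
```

For `fullmatch`, every character of the input must be accounted for by the pattern.
Here the pattern can't cover the whole string, so the call returns None, and `bool(None)` is False.

False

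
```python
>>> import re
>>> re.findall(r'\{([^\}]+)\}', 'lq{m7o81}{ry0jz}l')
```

['m7o81', 'ry0jz']

Because there's exactly one group, `findall` drops the full match and keeps group 1 from each hit.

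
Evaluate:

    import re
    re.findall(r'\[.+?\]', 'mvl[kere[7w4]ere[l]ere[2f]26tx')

With the lazy modifier that quantifier settles for the fewest repetitions that let the rest of the pattern succeed (the atoms after it are unaffected and can still be greedy).
Walking the string: at [3:13] → '[kere[7w4]'; at [16:19] → '[l]'; at [22:26] → '[2f]'.
`findall` yields the raw match text (3 of them) because the pattern has no groups.

['[kere[7w4]', '[l]', '[2f]']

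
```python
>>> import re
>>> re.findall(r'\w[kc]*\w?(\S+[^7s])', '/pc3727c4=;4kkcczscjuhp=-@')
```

Pattern: a word character, then zero or more of one of [kc]; then optionally a word character; then one or more of a non-whitespace character, then any character except [7s] (captured).
Walking the string: at [1:26] match 'pc3727c4=;4kkcczscjuhp=-@', group 1 = '727c4=;4kkcczscjuhp=-@'.
`findall` collects group 1 from the one match (1 total).

['727c4=;4kkcczscjuhp=-@']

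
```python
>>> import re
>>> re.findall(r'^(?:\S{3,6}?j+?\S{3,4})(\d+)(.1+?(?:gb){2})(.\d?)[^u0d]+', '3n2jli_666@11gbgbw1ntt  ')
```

[('66', '@11gbgb', 'w1')]

Pattern: anchored at the start of the string; then 3 to 6 of a non-whitespace character (lazy), then one or more of a literal 'j' (lazy), then 3 to 4 of a non-whitespace character (non-capturing group); then one or more of a digit (captured); then any character, then one or more of the literal '1' (lazy), then the literal 'gb' repeated 2 times (captured); then any character, then optionally a digit (captured); then one or more of any character except [u0d].
Matches: at [0:24] match '3n2jli_666@11gbgbw1ntt  ', groups = ('66', '@11gbgb', 'w1').
3 groups means the one result is a tuple of 3 captured strings — 1 here.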